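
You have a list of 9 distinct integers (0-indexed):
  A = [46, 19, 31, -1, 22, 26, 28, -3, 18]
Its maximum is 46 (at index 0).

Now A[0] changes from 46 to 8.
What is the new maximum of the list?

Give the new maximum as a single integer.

Old max = 46 (at index 0)
Change: A[0] 46 -> 8
Changed element WAS the max -> may need rescan.
  Max of remaining elements: 31
  New max = max(8, 31) = 31

Answer: 31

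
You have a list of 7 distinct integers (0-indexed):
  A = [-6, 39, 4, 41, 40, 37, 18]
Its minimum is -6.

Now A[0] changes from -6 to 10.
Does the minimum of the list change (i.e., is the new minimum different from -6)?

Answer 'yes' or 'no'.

Answer: yes

Derivation:
Old min = -6
Change: A[0] -6 -> 10
Changed element was the min; new min must be rechecked.
New min = 4; changed? yes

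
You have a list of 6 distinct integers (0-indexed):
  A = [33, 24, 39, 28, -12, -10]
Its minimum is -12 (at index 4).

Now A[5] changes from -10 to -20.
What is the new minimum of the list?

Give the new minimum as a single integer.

Answer: -20

Derivation:
Old min = -12 (at index 4)
Change: A[5] -10 -> -20
Changed element was NOT the old min.
  New min = min(old_min, new_val) = min(-12, -20) = -20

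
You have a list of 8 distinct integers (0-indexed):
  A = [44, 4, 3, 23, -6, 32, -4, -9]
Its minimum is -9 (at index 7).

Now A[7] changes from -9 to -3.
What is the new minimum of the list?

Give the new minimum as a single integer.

Old min = -9 (at index 7)
Change: A[7] -9 -> -3
Changed element WAS the min. Need to check: is -3 still <= all others?
  Min of remaining elements: -6
  New min = min(-3, -6) = -6

Answer: -6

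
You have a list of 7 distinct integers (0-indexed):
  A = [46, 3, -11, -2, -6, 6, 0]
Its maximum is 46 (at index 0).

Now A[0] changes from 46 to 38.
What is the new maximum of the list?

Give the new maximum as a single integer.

Old max = 46 (at index 0)
Change: A[0] 46 -> 38
Changed element WAS the max -> may need rescan.
  Max of remaining elements: 6
  New max = max(38, 6) = 38

Answer: 38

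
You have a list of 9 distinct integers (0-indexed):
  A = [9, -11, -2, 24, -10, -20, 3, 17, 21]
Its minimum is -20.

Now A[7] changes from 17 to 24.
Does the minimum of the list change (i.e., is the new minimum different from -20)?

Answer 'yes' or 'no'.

Answer: no

Derivation:
Old min = -20
Change: A[7] 17 -> 24
Changed element was NOT the min; min changes only if 24 < -20.
New min = -20; changed? no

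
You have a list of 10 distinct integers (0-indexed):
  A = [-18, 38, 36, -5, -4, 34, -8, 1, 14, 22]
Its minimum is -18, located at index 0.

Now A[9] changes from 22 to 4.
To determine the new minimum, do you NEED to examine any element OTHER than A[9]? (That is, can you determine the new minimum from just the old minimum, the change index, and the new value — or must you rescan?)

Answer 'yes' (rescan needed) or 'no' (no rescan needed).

Old min = -18 at index 0
Change at index 9: 22 -> 4
Index 9 was NOT the min. New min = min(-18, 4). No rescan of other elements needed.
Needs rescan: no

Answer: no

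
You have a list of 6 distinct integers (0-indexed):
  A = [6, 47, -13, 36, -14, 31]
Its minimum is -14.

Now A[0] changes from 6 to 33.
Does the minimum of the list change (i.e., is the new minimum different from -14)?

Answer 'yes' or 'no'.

Answer: no

Derivation:
Old min = -14
Change: A[0] 6 -> 33
Changed element was NOT the min; min changes only if 33 < -14.
New min = -14; changed? no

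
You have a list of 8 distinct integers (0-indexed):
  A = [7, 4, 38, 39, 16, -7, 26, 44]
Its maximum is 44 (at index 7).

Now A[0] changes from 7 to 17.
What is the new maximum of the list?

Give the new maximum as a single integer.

Old max = 44 (at index 7)
Change: A[0] 7 -> 17
Changed element was NOT the old max.
  New max = max(old_max, new_val) = max(44, 17) = 44

Answer: 44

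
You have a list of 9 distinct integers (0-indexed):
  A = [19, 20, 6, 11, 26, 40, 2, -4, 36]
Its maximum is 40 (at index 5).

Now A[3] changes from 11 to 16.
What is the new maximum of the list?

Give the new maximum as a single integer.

Old max = 40 (at index 5)
Change: A[3] 11 -> 16
Changed element was NOT the old max.
  New max = max(old_max, new_val) = max(40, 16) = 40

Answer: 40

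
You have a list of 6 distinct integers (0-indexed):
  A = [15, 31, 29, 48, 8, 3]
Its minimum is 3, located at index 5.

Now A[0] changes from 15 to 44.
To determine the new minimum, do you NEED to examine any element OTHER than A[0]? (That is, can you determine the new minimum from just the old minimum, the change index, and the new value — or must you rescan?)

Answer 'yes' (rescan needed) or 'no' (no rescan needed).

Answer: no

Derivation:
Old min = 3 at index 5
Change at index 0: 15 -> 44
Index 0 was NOT the min. New min = min(3, 44). No rescan of other elements needed.
Needs rescan: no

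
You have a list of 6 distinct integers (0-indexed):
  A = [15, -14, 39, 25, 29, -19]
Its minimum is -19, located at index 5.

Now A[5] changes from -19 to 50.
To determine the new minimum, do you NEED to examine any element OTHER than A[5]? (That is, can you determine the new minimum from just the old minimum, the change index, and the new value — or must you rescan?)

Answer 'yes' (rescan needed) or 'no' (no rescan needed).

Answer: yes

Derivation:
Old min = -19 at index 5
Change at index 5: -19 -> 50
Index 5 WAS the min and new value 50 > old min -19. Must rescan other elements to find the new min.
Needs rescan: yes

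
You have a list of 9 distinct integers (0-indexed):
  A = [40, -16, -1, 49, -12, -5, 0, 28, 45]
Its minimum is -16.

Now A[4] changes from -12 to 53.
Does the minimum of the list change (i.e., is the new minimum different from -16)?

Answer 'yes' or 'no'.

Answer: no

Derivation:
Old min = -16
Change: A[4] -12 -> 53
Changed element was NOT the min; min changes only if 53 < -16.
New min = -16; changed? no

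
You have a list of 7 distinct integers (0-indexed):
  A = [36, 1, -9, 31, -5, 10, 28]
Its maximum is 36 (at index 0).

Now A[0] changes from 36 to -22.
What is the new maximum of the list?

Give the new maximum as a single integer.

Old max = 36 (at index 0)
Change: A[0] 36 -> -22
Changed element WAS the max -> may need rescan.
  Max of remaining elements: 31
  New max = max(-22, 31) = 31

Answer: 31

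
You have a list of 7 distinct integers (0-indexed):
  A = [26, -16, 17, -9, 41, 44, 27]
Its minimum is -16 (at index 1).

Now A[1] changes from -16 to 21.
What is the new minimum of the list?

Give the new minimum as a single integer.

Answer: -9

Derivation:
Old min = -16 (at index 1)
Change: A[1] -16 -> 21
Changed element WAS the min. Need to check: is 21 still <= all others?
  Min of remaining elements: -9
  New min = min(21, -9) = -9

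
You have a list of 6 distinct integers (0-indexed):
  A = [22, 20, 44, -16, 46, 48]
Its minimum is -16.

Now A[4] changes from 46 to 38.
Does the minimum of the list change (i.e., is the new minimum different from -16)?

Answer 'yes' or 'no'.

Old min = -16
Change: A[4] 46 -> 38
Changed element was NOT the min; min changes only if 38 < -16.
New min = -16; changed? no

Answer: no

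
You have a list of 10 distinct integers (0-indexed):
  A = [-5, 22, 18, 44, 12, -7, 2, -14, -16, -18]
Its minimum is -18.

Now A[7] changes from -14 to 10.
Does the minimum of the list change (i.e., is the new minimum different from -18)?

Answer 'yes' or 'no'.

Answer: no

Derivation:
Old min = -18
Change: A[7] -14 -> 10
Changed element was NOT the min; min changes only if 10 < -18.
New min = -18; changed? no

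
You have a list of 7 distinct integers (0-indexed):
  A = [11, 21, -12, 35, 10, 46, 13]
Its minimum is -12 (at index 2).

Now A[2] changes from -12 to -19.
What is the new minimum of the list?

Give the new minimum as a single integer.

Answer: -19

Derivation:
Old min = -12 (at index 2)
Change: A[2] -12 -> -19
Changed element WAS the min. Need to check: is -19 still <= all others?
  Min of remaining elements: 10
  New min = min(-19, 10) = -19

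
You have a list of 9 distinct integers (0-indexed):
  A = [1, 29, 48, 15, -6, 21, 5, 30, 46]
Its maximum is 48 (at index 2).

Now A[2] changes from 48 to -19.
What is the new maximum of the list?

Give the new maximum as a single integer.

Old max = 48 (at index 2)
Change: A[2] 48 -> -19
Changed element WAS the max -> may need rescan.
  Max of remaining elements: 46
  New max = max(-19, 46) = 46

Answer: 46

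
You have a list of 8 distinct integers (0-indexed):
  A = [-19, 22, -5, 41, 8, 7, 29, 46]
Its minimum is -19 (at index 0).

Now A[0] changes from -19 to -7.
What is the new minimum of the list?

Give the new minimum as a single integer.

Old min = -19 (at index 0)
Change: A[0] -19 -> -7
Changed element WAS the min. Need to check: is -7 still <= all others?
  Min of remaining elements: -5
  New min = min(-7, -5) = -7

Answer: -7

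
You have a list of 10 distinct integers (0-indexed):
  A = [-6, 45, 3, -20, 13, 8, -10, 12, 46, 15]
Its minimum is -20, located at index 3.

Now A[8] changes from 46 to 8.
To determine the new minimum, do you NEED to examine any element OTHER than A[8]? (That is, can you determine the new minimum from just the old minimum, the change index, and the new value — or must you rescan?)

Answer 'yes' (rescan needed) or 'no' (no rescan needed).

Answer: no

Derivation:
Old min = -20 at index 3
Change at index 8: 46 -> 8
Index 8 was NOT the min. New min = min(-20, 8). No rescan of other elements needed.
Needs rescan: no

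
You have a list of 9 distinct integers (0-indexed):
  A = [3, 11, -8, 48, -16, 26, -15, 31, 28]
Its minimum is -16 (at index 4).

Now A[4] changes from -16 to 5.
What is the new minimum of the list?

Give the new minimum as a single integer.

Answer: -15

Derivation:
Old min = -16 (at index 4)
Change: A[4] -16 -> 5
Changed element WAS the min. Need to check: is 5 still <= all others?
  Min of remaining elements: -15
  New min = min(5, -15) = -15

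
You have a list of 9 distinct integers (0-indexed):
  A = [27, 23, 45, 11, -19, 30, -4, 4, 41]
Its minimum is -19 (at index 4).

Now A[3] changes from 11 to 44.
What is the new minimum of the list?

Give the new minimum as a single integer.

Old min = -19 (at index 4)
Change: A[3] 11 -> 44
Changed element was NOT the old min.
  New min = min(old_min, new_val) = min(-19, 44) = -19

Answer: -19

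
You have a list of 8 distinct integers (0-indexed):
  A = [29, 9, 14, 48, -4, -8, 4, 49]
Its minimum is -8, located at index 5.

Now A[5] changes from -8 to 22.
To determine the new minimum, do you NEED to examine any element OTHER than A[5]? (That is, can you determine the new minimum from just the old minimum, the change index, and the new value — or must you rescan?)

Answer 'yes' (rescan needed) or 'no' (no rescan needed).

Answer: yes

Derivation:
Old min = -8 at index 5
Change at index 5: -8 -> 22
Index 5 WAS the min and new value 22 > old min -8. Must rescan other elements to find the new min.
Needs rescan: yes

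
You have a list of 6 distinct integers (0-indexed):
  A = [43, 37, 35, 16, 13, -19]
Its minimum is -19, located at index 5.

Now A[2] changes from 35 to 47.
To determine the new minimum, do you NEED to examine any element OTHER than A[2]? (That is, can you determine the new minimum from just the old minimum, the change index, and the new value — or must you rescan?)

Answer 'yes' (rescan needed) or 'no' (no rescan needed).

Answer: no

Derivation:
Old min = -19 at index 5
Change at index 2: 35 -> 47
Index 2 was NOT the min. New min = min(-19, 47). No rescan of other elements needed.
Needs rescan: no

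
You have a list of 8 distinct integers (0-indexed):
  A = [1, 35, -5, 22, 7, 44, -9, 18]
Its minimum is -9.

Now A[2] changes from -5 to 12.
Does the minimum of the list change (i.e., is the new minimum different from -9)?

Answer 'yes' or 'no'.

Answer: no

Derivation:
Old min = -9
Change: A[2] -5 -> 12
Changed element was NOT the min; min changes only if 12 < -9.
New min = -9; changed? no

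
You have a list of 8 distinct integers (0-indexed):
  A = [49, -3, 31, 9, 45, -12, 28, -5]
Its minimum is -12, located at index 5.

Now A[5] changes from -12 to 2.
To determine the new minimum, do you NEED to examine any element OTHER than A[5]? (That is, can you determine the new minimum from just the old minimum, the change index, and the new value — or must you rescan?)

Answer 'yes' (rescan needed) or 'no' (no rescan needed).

Answer: yes

Derivation:
Old min = -12 at index 5
Change at index 5: -12 -> 2
Index 5 WAS the min and new value 2 > old min -12. Must rescan other elements to find the new min.
Needs rescan: yes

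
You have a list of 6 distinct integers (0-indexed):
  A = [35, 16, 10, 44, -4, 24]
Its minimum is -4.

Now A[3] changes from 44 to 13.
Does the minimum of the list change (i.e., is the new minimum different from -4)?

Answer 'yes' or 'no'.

Answer: no

Derivation:
Old min = -4
Change: A[3] 44 -> 13
Changed element was NOT the min; min changes only if 13 < -4.
New min = -4; changed? no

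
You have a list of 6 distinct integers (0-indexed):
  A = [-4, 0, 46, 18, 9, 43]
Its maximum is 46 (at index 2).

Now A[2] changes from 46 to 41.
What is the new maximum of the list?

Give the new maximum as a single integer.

Answer: 43

Derivation:
Old max = 46 (at index 2)
Change: A[2] 46 -> 41
Changed element WAS the max -> may need rescan.
  Max of remaining elements: 43
  New max = max(41, 43) = 43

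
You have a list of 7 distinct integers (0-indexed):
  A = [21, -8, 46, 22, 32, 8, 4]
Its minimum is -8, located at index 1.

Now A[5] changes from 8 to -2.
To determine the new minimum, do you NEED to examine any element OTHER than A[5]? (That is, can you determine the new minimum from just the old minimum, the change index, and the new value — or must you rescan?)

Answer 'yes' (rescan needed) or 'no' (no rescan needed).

Answer: no

Derivation:
Old min = -8 at index 1
Change at index 5: 8 -> -2
Index 5 was NOT the min. New min = min(-8, -2). No rescan of other elements needed.
Needs rescan: no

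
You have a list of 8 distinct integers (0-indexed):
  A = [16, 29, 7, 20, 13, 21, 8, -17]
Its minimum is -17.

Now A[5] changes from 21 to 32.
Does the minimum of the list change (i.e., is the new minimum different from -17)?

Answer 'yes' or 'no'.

Old min = -17
Change: A[5] 21 -> 32
Changed element was NOT the min; min changes only if 32 < -17.
New min = -17; changed? no

Answer: no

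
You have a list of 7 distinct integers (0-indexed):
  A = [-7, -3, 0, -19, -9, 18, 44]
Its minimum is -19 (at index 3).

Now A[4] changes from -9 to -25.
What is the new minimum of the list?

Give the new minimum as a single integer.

Answer: -25

Derivation:
Old min = -19 (at index 3)
Change: A[4] -9 -> -25
Changed element was NOT the old min.
  New min = min(old_min, new_val) = min(-19, -25) = -25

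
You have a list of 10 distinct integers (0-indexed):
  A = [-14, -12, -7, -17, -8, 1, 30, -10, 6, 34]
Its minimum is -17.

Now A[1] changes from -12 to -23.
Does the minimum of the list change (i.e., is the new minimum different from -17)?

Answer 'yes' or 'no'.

Old min = -17
Change: A[1] -12 -> -23
Changed element was NOT the min; min changes only if -23 < -17.
New min = -23; changed? yes

Answer: yes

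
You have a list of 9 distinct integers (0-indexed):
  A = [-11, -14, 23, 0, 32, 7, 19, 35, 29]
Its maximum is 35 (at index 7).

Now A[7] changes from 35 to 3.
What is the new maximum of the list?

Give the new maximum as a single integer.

Answer: 32

Derivation:
Old max = 35 (at index 7)
Change: A[7] 35 -> 3
Changed element WAS the max -> may need rescan.
  Max of remaining elements: 32
  New max = max(3, 32) = 32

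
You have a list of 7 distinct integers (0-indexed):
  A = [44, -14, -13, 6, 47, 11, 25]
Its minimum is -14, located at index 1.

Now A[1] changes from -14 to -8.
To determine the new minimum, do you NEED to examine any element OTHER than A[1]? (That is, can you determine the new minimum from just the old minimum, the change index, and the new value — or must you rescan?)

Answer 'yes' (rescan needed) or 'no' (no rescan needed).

Answer: yes

Derivation:
Old min = -14 at index 1
Change at index 1: -14 -> -8
Index 1 WAS the min and new value -8 > old min -14. Must rescan other elements to find the new min.
Needs rescan: yes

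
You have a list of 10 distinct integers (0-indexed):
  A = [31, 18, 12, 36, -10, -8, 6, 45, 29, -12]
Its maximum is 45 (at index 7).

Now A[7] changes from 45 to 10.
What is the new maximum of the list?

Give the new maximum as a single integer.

Answer: 36

Derivation:
Old max = 45 (at index 7)
Change: A[7] 45 -> 10
Changed element WAS the max -> may need rescan.
  Max of remaining elements: 36
  New max = max(10, 36) = 36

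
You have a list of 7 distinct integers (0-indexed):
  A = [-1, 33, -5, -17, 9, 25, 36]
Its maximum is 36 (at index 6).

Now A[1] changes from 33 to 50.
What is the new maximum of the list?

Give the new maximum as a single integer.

Old max = 36 (at index 6)
Change: A[1] 33 -> 50
Changed element was NOT the old max.
  New max = max(old_max, new_val) = max(36, 50) = 50

Answer: 50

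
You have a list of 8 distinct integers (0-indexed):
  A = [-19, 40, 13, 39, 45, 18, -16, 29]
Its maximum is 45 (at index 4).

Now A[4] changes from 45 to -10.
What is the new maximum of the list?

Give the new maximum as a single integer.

Answer: 40

Derivation:
Old max = 45 (at index 4)
Change: A[4] 45 -> -10
Changed element WAS the max -> may need rescan.
  Max of remaining elements: 40
  New max = max(-10, 40) = 40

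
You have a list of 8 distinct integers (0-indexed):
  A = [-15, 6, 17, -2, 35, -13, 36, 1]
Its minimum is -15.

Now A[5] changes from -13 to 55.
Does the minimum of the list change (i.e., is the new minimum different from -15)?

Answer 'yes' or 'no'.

Old min = -15
Change: A[5] -13 -> 55
Changed element was NOT the min; min changes only if 55 < -15.
New min = -15; changed? no

Answer: no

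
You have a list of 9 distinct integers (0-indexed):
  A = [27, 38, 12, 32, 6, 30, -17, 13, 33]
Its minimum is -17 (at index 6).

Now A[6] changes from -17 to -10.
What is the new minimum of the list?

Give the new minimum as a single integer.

Old min = -17 (at index 6)
Change: A[6] -17 -> -10
Changed element WAS the min. Need to check: is -10 still <= all others?
  Min of remaining elements: 6
  New min = min(-10, 6) = -10

Answer: -10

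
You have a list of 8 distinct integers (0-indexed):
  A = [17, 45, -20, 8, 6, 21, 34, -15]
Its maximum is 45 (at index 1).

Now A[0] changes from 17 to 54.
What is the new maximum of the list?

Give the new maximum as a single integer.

Old max = 45 (at index 1)
Change: A[0] 17 -> 54
Changed element was NOT the old max.
  New max = max(old_max, new_val) = max(45, 54) = 54

Answer: 54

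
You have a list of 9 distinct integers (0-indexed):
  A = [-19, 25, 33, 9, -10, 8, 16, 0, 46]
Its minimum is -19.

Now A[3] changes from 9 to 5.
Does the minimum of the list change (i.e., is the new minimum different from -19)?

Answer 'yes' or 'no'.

Answer: no

Derivation:
Old min = -19
Change: A[3] 9 -> 5
Changed element was NOT the min; min changes only if 5 < -19.
New min = -19; changed? no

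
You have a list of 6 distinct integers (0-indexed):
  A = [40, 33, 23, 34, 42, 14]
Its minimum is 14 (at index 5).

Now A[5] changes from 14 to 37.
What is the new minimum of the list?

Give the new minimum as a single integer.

Answer: 23

Derivation:
Old min = 14 (at index 5)
Change: A[5] 14 -> 37
Changed element WAS the min. Need to check: is 37 still <= all others?
  Min of remaining elements: 23
  New min = min(37, 23) = 23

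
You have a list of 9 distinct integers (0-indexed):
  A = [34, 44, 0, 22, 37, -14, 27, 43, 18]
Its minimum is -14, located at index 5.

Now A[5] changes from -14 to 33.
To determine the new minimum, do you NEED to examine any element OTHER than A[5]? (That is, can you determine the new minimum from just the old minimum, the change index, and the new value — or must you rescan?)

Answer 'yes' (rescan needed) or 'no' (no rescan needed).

Answer: yes

Derivation:
Old min = -14 at index 5
Change at index 5: -14 -> 33
Index 5 WAS the min and new value 33 > old min -14. Must rescan other elements to find the new min.
Needs rescan: yes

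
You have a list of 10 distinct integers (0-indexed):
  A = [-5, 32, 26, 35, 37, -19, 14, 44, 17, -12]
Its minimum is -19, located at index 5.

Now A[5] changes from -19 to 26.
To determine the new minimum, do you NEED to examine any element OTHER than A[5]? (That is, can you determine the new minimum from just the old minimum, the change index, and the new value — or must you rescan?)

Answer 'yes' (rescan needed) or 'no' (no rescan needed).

Answer: yes

Derivation:
Old min = -19 at index 5
Change at index 5: -19 -> 26
Index 5 WAS the min and new value 26 > old min -19. Must rescan other elements to find the new min.
Needs rescan: yes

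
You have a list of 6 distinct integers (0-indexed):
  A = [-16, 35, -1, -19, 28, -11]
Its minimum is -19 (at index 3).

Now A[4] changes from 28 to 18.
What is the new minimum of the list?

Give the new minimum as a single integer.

Old min = -19 (at index 3)
Change: A[4] 28 -> 18
Changed element was NOT the old min.
  New min = min(old_min, new_val) = min(-19, 18) = -19

Answer: -19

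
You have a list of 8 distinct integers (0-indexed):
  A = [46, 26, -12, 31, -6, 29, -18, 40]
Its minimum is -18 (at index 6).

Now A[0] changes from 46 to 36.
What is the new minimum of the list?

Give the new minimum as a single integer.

Answer: -18

Derivation:
Old min = -18 (at index 6)
Change: A[0] 46 -> 36
Changed element was NOT the old min.
  New min = min(old_min, new_val) = min(-18, 36) = -18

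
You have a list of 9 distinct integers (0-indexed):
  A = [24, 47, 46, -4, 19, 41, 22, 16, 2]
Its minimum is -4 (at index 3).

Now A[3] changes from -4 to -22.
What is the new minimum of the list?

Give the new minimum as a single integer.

Old min = -4 (at index 3)
Change: A[3] -4 -> -22
Changed element WAS the min. Need to check: is -22 still <= all others?
  Min of remaining elements: 2
  New min = min(-22, 2) = -22

Answer: -22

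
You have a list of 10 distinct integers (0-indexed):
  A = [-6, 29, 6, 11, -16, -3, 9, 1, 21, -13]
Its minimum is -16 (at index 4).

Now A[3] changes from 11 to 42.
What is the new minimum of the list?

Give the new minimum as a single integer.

Answer: -16

Derivation:
Old min = -16 (at index 4)
Change: A[3] 11 -> 42
Changed element was NOT the old min.
  New min = min(old_min, new_val) = min(-16, 42) = -16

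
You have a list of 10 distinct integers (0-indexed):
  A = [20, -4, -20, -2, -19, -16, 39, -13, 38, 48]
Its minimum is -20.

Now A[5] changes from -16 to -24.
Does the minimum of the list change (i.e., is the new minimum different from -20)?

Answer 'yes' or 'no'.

Answer: yes

Derivation:
Old min = -20
Change: A[5] -16 -> -24
Changed element was NOT the min; min changes only if -24 < -20.
New min = -24; changed? yes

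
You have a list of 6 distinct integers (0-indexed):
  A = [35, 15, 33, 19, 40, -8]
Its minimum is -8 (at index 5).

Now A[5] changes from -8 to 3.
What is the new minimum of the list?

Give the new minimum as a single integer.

Answer: 3

Derivation:
Old min = -8 (at index 5)
Change: A[5] -8 -> 3
Changed element WAS the min. Need to check: is 3 still <= all others?
  Min of remaining elements: 15
  New min = min(3, 15) = 3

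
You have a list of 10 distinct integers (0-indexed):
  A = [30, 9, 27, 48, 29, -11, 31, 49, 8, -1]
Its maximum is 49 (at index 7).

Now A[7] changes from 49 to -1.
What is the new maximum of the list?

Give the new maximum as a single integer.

Answer: 48

Derivation:
Old max = 49 (at index 7)
Change: A[7] 49 -> -1
Changed element WAS the max -> may need rescan.
  Max of remaining elements: 48
  New max = max(-1, 48) = 48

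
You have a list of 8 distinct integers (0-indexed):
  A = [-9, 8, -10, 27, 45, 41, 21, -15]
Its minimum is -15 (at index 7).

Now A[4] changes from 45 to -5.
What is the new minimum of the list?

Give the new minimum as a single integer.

Old min = -15 (at index 7)
Change: A[4] 45 -> -5
Changed element was NOT the old min.
  New min = min(old_min, new_val) = min(-15, -5) = -15

Answer: -15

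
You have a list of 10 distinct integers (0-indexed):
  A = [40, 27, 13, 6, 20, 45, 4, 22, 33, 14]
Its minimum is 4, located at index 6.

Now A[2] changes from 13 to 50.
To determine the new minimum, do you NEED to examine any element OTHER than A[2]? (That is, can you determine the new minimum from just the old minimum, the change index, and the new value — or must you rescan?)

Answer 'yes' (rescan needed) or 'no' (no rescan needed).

Answer: no

Derivation:
Old min = 4 at index 6
Change at index 2: 13 -> 50
Index 2 was NOT the min. New min = min(4, 50). No rescan of other elements needed.
Needs rescan: no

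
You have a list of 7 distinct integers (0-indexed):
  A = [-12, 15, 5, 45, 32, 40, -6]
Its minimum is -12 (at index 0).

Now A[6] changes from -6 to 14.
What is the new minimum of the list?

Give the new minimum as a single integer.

Answer: -12

Derivation:
Old min = -12 (at index 0)
Change: A[6] -6 -> 14
Changed element was NOT the old min.
  New min = min(old_min, new_val) = min(-12, 14) = -12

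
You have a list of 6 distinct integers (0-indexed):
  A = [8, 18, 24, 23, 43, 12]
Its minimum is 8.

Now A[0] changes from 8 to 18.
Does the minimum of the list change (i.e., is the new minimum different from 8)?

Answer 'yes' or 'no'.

Old min = 8
Change: A[0] 8 -> 18
Changed element was the min; new min must be rechecked.
New min = 12; changed? yes

Answer: yes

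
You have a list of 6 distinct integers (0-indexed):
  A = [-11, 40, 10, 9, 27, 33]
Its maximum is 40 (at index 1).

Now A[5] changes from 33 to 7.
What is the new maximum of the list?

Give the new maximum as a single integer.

Old max = 40 (at index 1)
Change: A[5] 33 -> 7
Changed element was NOT the old max.
  New max = max(old_max, new_val) = max(40, 7) = 40

Answer: 40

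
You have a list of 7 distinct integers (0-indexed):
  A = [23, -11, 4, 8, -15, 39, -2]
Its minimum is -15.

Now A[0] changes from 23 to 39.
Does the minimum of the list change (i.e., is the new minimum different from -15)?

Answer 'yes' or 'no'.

Answer: no

Derivation:
Old min = -15
Change: A[0] 23 -> 39
Changed element was NOT the min; min changes only if 39 < -15.
New min = -15; changed? no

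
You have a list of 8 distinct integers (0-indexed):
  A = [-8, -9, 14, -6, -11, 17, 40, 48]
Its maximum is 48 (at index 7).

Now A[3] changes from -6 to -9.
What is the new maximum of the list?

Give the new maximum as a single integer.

Answer: 48

Derivation:
Old max = 48 (at index 7)
Change: A[3] -6 -> -9
Changed element was NOT the old max.
  New max = max(old_max, new_val) = max(48, -9) = 48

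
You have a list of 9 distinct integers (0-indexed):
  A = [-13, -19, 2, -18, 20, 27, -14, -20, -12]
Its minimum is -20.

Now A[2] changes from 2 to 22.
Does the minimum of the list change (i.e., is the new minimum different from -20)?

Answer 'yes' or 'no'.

Answer: no

Derivation:
Old min = -20
Change: A[2] 2 -> 22
Changed element was NOT the min; min changes only if 22 < -20.
New min = -20; changed? no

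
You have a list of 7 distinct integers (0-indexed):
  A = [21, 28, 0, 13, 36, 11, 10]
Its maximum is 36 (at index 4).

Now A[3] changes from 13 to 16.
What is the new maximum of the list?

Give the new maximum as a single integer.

Answer: 36

Derivation:
Old max = 36 (at index 4)
Change: A[3] 13 -> 16
Changed element was NOT the old max.
  New max = max(old_max, new_val) = max(36, 16) = 36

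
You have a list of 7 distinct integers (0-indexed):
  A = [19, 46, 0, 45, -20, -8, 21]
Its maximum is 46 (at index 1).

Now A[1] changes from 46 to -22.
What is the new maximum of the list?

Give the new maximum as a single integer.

Old max = 46 (at index 1)
Change: A[1] 46 -> -22
Changed element WAS the max -> may need rescan.
  Max of remaining elements: 45
  New max = max(-22, 45) = 45

Answer: 45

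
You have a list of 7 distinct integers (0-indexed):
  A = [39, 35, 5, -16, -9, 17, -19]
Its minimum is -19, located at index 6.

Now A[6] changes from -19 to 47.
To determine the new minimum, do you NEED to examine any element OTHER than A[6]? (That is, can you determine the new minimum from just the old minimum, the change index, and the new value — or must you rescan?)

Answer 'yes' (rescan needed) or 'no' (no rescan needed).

Answer: yes

Derivation:
Old min = -19 at index 6
Change at index 6: -19 -> 47
Index 6 WAS the min and new value 47 > old min -19. Must rescan other elements to find the new min.
Needs rescan: yes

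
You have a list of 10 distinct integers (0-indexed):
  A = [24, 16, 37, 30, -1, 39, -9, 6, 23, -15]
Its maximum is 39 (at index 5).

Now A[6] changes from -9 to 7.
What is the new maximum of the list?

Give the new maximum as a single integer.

Answer: 39

Derivation:
Old max = 39 (at index 5)
Change: A[6] -9 -> 7
Changed element was NOT the old max.
  New max = max(old_max, new_val) = max(39, 7) = 39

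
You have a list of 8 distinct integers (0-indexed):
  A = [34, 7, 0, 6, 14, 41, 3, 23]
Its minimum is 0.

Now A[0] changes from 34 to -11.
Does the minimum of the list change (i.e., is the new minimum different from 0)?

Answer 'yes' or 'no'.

Old min = 0
Change: A[0] 34 -> -11
Changed element was NOT the min; min changes only if -11 < 0.
New min = -11; changed? yes

Answer: yes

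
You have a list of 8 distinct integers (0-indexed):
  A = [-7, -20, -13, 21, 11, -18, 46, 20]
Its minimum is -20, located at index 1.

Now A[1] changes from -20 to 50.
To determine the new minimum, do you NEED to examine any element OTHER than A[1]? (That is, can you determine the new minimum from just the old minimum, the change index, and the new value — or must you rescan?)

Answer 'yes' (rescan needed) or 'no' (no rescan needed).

Old min = -20 at index 1
Change at index 1: -20 -> 50
Index 1 WAS the min and new value 50 > old min -20. Must rescan other elements to find the new min.
Needs rescan: yes

Answer: yes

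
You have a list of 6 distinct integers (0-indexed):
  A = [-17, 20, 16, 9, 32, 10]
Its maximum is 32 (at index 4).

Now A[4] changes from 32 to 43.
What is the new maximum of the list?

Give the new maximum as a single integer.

Old max = 32 (at index 4)
Change: A[4] 32 -> 43
Changed element WAS the max -> may need rescan.
  Max of remaining elements: 20
  New max = max(43, 20) = 43

Answer: 43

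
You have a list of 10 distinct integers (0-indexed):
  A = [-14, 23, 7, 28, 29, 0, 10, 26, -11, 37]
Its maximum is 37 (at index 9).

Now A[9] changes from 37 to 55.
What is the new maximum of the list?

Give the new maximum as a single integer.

Old max = 37 (at index 9)
Change: A[9] 37 -> 55
Changed element WAS the max -> may need rescan.
  Max of remaining elements: 29
  New max = max(55, 29) = 55

Answer: 55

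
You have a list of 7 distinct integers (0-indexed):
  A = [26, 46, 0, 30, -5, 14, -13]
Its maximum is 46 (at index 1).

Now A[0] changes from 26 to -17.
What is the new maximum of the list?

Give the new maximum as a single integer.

Answer: 46

Derivation:
Old max = 46 (at index 1)
Change: A[0] 26 -> -17
Changed element was NOT the old max.
  New max = max(old_max, new_val) = max(46, -17) = 46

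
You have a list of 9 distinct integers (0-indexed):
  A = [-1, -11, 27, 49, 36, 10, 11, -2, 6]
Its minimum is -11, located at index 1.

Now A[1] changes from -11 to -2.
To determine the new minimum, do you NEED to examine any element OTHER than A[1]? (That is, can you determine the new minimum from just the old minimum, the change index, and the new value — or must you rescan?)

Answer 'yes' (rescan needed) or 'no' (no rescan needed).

Answer: yes

Derivation:
Old min = -11 at index 1
Change at index 1: -11 -> -2
Index 1 WAS the min and new value -2 > old min -11. Must rescan other elements to find the new min.
Needs rescan: yes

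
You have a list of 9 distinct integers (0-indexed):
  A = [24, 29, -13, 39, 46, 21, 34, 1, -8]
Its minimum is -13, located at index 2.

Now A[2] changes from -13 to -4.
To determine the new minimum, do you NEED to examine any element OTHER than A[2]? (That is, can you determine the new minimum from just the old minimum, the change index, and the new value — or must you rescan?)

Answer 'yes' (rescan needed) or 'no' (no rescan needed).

Old min = -13 at index 2
Change at index 2: -13 -> -4
Index 2 WAS the min and new value -4 > old min -13. Must rescan other elements to find the new min.
Needs rescan: yes

Answer: yes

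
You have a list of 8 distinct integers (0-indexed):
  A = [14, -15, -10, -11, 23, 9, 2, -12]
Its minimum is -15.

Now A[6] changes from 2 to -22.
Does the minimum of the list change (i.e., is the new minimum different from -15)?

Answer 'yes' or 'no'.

Old min = -15
Change: A[6] 2 -> -22
Changed element was NOT the min; min changes only if -22 < -15.
New min = -22; changed? yes

Answer: yes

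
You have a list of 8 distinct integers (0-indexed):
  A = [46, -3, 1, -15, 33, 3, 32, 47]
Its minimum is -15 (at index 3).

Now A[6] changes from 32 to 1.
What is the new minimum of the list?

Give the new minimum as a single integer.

Old min = -15 (at index 3)
Change: A[6] 32 -> 1
Changed element was NOT the old min.
  New min = min(old_min, new_val) = min(-15, 1) = -15

Answer: -15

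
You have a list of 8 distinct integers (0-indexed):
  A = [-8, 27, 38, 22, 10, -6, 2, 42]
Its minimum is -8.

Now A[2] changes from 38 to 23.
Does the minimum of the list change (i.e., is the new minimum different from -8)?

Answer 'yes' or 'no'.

Answer: no

Derivation:
Old min = -8
Change: A[2] 38 -> 23
Changed element was NOT the min; min changes only if 23 < -8.
New min = -8; changed? no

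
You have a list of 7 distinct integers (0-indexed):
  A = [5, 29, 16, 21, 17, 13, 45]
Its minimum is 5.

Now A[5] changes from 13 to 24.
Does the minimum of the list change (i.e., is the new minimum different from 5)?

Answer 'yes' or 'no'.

Answer: no

Derivation:
Old min = 5
Change: A[5] 13 -> 24
Changed element was NOT the min; min changes only if 24 < 5.
New min = 5; changed? no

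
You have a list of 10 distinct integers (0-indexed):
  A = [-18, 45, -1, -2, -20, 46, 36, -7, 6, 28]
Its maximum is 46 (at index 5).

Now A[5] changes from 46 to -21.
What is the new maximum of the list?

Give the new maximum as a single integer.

Old max = 46 (at index 5)
Change: A[5] 46 -> -21
Changed element WAS the max -> may need rescan.
  Max of remaining elements: 45
  New max = max(-21, 45) = 45

Answer: 45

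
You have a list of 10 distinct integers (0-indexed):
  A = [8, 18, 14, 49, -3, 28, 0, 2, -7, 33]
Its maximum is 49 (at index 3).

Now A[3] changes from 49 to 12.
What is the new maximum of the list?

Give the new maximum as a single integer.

Old max = 49 (at index 3)
Change: A[3] 49 -> 12
Changed element WAS the max -> may need rescan.
  Max of remaining elements: 33
  New max = max(12, 33) = 33

Answer: 33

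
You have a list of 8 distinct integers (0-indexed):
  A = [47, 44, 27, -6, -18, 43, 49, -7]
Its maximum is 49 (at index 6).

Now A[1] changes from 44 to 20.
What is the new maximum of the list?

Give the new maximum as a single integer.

Old max = 49 (at index 6)
Change: A[1] 44 -> 20
Changed element was NOT the old max.
  New max = max(old_max, new_val) = max(49, 20) = 49

Answer: 49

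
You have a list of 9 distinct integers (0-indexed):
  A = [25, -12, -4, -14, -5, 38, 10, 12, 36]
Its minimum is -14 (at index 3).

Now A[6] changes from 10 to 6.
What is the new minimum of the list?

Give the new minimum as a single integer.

Answer: -14

Derivation:
Old min = -14 (at index 3)
Change: A[6] 10 -> 6
Changed element was NOT the old min.
  New min = min(old_min, new_val) = min(-14, 6) = -14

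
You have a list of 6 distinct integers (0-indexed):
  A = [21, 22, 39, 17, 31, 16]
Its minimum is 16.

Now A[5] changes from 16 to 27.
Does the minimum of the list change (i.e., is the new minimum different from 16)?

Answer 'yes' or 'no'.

Answer: yes

Derivation:
Old min = 16
Change: A[5] 16 -> 27
Changed element was the min; new min must be rechecked.
New min = 17; changed? yes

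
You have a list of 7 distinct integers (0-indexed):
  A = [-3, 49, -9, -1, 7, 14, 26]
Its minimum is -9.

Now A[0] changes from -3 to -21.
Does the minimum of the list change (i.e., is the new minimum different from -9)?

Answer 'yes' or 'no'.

Answer: yes

Derivation:
Old min = -9
Change: A[0] -3 -> -21
Changed element was NOT the min; min changes only if -21 < -9.
New min = -21; changed? yes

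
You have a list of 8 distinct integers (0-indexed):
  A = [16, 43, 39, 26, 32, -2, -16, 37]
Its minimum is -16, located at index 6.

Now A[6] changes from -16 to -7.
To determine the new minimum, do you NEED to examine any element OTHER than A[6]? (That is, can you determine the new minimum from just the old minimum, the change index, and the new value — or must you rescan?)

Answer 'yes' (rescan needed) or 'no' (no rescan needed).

Old min = -16 at index 6
Change at index 6: -16 -> -7
Index 6 WAS the min and new value -7 > old min -16. Must rescan other elements to find the new min.
Needs rescan: yes

Answer: yes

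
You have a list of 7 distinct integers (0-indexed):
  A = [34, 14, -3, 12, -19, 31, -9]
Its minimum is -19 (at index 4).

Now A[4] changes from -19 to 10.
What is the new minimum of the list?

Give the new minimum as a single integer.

Answer: -9

Derivation:
Old min = -19 (at index 4)
Change: A[4] -19 -> 10
Changed element WAS the min. Need to check: is 10 still <= all others?
  Min of remaining elements: -9
  New min = min(10, -9) = -9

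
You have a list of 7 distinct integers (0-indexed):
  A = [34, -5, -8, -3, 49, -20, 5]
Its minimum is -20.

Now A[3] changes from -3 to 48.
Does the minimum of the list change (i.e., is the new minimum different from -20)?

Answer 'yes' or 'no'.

Answer: no

Derivation:
Old min = -20
Change: A[3] -3 -> 48
Changed element was NOT the min; min changes only if 48 < -20.
New min = -20; changed? no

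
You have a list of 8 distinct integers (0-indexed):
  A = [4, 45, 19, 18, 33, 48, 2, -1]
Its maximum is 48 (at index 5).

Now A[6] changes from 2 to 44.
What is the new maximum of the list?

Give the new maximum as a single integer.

Old max = 48 (at index 5)
Change: A[6] 2 -> 44
Changed element was NOT the old max.
  New max = max(old_max, new_val) = max(48, 44) = 48

Answer: 48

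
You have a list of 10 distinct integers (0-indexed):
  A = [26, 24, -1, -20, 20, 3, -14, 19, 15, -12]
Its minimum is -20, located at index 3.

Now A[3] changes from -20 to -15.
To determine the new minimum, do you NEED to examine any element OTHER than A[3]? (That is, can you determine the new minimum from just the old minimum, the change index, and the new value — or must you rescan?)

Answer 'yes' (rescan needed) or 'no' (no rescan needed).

Answer: yes

Derivation:
Old min = -20 at index 3
Change at index 3: -20 -> -15
Index 3 WAS the min and new value -15 > old min -20. Must rescan other elements to find the new min.
Needs rescan: yes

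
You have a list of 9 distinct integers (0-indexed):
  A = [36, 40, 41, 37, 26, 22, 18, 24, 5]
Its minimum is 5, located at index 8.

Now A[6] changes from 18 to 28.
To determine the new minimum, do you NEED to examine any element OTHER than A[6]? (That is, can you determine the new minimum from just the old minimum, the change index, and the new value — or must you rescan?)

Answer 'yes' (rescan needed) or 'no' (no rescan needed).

Old min = 5 at index 8
Change at index 6: 18 -> 28
Index 6 was NOT the min. New min = min(5, 28). No rescan of other elements needed.
Needs rescan: no

Answer: no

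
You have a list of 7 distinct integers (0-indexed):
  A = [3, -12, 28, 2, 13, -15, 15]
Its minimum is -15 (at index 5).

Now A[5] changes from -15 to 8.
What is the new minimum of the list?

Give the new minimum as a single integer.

Answer: -12

Derivation:
Old min = -15 (at index 5)
Change: A[5] -15 -> 8
Changed element WAS the min. Need to check: is 8 still <= all others?
  Min of remaining elements: -12
  New min = min(8, -12) = -12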